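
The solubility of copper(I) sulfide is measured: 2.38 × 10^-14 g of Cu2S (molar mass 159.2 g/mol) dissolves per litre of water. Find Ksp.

Molar solubility s = (2.38 × 10^-14 g/L) / (159.2 g/mol) = 1.495 × 10^-16 M.
Cu2S(s) ⇌ 2 Cu^+ + S^2-
With molar solubility s: [Cu^+] = 2s, [S^2-] = s.
Ksp = [Cu^+]^2[S^2-]
Substituting: Ksp = (2s)^2s = 4s^3
With s = 1.495 × 10^-16: Ksp = 1.34 x 10^-47

Ksp ≈ 1.34 × 10^-47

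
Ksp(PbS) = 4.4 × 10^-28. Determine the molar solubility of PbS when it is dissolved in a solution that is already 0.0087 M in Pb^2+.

PbS(s) ⇌ Pb^2+(aq) + S^2-(aq)
Ksp = [Pb^2+][S^2-]
If s mol/L dissolves here, [Pb^2+] = 0.0087 + s ≈ 0.0087, [S^2-] = s (since the Pb^2+ already present dominates).
Ksp ≈ 0.0087 × s
s = 5.1 × 10^-26 M
Check: s = 5.1 × 10^-26 ≪ 0.0087, so the approximation is valid.

s ≈ 5.1 × 10^-26 M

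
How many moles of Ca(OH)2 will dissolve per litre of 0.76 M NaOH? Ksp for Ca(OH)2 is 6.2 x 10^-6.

Ca(OH)2(s) ⇌ Ca^2+ + 2 OH^-
Ksp = [Ca^2+][OH^-]^2
Let s be the molar solubility in this solution. [Ca^2+] = s, [OH^-] = 0.76 + 2s ≈ 0.76 (Ksp is small, so little additional dissolves).
Ksp ≈ s × (0.76)^2
s = 1.1 × 10^-5 M
Check: 2s = 2.1 × 10^-5 ≪ 0.76, so the approximation is valid.

s ≈ 1.1 × 10^-5 M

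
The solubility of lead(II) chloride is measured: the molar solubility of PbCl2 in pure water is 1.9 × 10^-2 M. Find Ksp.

PbCl2(s) ⇌ Pb^2+ + 2 Cl^-
If s mol/L of PbCl2 dissolves, [Pb^2+] = s and [Cl^-] = 2s.
Ksp = [Pb^2+][Cl^-]^2
So Ksp = s × (2s)^2 = 4s^3
With s = 1.9 × 10^-2: Ksp = 2.7 × 10^-5

Ksp = 2.7 × 10^-5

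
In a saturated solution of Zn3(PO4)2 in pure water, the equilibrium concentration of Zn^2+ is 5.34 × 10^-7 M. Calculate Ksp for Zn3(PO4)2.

1.93e-32

Zn3(PO4)2(s) ⇌ 3 Zn^2+(aq) + 2 PO4^3-(aq)
Stoichiometry gives [PO4^3-] = (2/3)[Zn^2+] = 3.560 x 10^-7 M.
Ksp = [Zn^2+]^3[PO4^3-]^2
Ksp = (5.34 x 10^-7)^3 × (3.560 × 10^-7)^2 = 1.93 × 10^-32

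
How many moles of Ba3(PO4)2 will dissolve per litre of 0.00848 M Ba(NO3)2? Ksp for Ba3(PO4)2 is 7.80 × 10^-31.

s = 5.65 × 10^-13 M

Ba3(PO4)2(s) <=> 3 Ba^2+(aq) + 2 PO4^3-(aq)
Ksp = [Ba^2+]^3[PO4^3-]^2
Let s be the molar solubility in this solution. [Ba^2+] = 0.00848 + 3s ≈ 0.00848, [PO4^3-] = 2s (Ksp is small, so little additional dissolves).
Ksp ≈ (0.00848)^3 × (2s)^2
s = 5.65 x 10^-13 M
Check: 3s = 1.7 x 10^-12 ≪ 0.00848, so the approximation is valid.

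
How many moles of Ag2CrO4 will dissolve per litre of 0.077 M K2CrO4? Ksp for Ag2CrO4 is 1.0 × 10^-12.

1.8 × 10^-6 M

Ag2CrO4(s) ⇌ 2 Ag^+ + CrO4^2-
Ksp = [Ag^+]^2[CrO4^2-]
Let s = moles of Ag2CrO4 that dissolve per litre. [Ag^+] = 2s, [CrO4^2-] = 0.077 + s ≈ 0.077 (Ksp is small, so little additional dissolves).
Ksp ≈ (2s)^2 × 0.077
s = 1.8 x 10^-6 M
Check: s = 1.8 × 10^-6 ≪ 0.077, so the approximation is valid.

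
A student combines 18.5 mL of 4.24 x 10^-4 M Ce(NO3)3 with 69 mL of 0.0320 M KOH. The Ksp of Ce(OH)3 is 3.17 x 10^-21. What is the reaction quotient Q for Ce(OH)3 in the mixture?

Total volume = 18.5 + 69 = 87.5 mL.
[Ce^3+] = 4.24 × 10^-4 × (18.5/87.5) = 8.965 × 10^-5 M
[OH^-] = 3.20 x 10^-2 × (69/87.5) = 2.523 × 10^-2 M
Ce(OH)3(s) ⇌ Ce^3+(aq) + 3 OH^-(aq), so Q = [Ce^3+][OH^-]^3
Q = (8.965 x 10^-5)(2.523 × 10^-2)^3 = 1.44 × 10^-9
Q > Ksp, so Ce(OH)3 will precipitate.

1.44 × 10^-9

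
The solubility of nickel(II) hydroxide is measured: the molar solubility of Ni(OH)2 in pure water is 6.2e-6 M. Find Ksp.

Ksp ≈ 9.5e-16

Ni(OH)2(s) ⇌ Ni^2+ + 2 OH^-
For each mole of Ni(OH)2 that dissolves: [Ni^2+] = s, [OH^-] = 2s.
Ksp = [Ni^2+][OH^-]^2
Substituting: Ksp = s(2s)^2 = 4s^3
Ksp = 4 × (6.2 × 10^-6)^3 = 9.5 x 10^-16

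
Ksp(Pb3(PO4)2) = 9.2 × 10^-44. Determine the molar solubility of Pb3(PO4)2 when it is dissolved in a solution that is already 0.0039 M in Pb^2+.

6.2 × 10^-19 M

Pb3(PO4)2(s) ⇌ 3 Pb^2+ + 2 PO4^3-
Ksp = [Pb^2+]^3[PO4^3-]^2
Let s = moles of Pb3(PO4)2 that dissolve per litre. [Pb^2+] = 0.0039 + 3s ≈ 0.0039, [PO4^3-] = 2s (common-ion effect: Pb^2+ is already 0.0039 M).
Ksp ≈ (0.0039)^3 × (2s)^2
s = 6.2 × 10^-19 M
Check: 3s = 1.9 × 10^-18 ≪ 0.0039, so the approximation is valid.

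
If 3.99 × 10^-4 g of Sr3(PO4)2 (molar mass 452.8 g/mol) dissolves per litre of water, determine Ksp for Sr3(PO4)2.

Molar solubility s = (3.99 x 10^-4 g/L) / (452.8 g/mol) = 8.812 × 10^-7 M.
Sr3(PO4)2(s) ⇌ 3 Sr^2+ + 2 PO4^3-
With molar solubility s: [Sr^2+] = 3s, [PO4^3-] = 2s.
Ksp = [Sr^2+]^3[PO4^3-]^2
Ksp = (3s)^3(2s)^2 = 108s^5
Ksp = 108 × (8.812 × 10^-7)^5 = 5.74 x 10^-29

Ksp ≈ 5.74 x 10^-29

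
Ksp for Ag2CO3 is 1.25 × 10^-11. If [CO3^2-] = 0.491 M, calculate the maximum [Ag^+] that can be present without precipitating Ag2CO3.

Ag2CO3(s) ⇌ 2 Ag^+(aq) + CO3^2-(aq)
Ksp = [Ag^+]^2[CO3^2-]
Precipitation begins when Q = Ksp. With [CO3^2-] = 0.491 M:
1.25 × 10^-11 = (0.491) × [Ag^+]^2
[Ag^+] = (1.25 × 10^-11 / 4.91 × 10^-1)^(1/2) = 5.05 × 10^-6 M

[Ag^+] = 5.05 x 10^-6 M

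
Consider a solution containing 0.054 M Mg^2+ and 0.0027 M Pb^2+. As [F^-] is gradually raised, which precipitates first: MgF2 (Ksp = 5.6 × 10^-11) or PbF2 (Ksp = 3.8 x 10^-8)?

MgF2

Each salt begins to precipitate when Q = Ksp, i.e. when [F^-] reaches its threshold.
For MgF2: 5.6 × 10^-11 = 0.054 × [F^-]^2  ⇒  [F^-] = 3.2 x 10^-5 M.
For PbF2: 3.8 x 10^-8 = 0.0027 × [F^-]^2  ⇒  [F^-] = 3.8 × 10^-3 M.
The salt with the lower threshold [F^-] precipitates first: MgF2.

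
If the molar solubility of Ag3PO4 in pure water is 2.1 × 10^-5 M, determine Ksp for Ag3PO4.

Ksp = 5.3 x 10^-18

Ag3PO4(s) <=> 3 Ag^+(aq) + PO4^3-(aq)
For each mole of Ag3PO4 that dissolves: [Ag^+] = 3s, [PO4^3-] = s.
Ksp = [Ag^+]^3[PO4^3-]
Ksp = (3s)^3s = 27s^4
Ksp = 27 × (2.1 × 10^-5)^4 = 5.3 x 10^-18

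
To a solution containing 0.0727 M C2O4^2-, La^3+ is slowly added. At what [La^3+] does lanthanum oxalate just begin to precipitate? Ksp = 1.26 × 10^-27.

La2(C2O4)3(s) <=> 2 La^3+ + 3 C2O4^2-
Ksp = [La^3+]^2[C2O4^2-]^3
Precipitation begins when Q = Ksp. With [C2O4^2-] = 0.0727 M:
1.26 × 10^-27 = (0.0727)^3 × [La^3+]^2
[La^3+] = (1.26 × 10^-27 / 3.842 × 10^-4)^(1/2) = 1.81 × 10^-12 M

1.81 × 10^-12 M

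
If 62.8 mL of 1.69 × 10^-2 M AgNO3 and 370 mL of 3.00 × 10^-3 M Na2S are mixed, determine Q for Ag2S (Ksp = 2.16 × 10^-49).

Q ≈ 1.54e-8

Total volume = 62.8 + 370 = 432.8 mL.
[Ag^+] = 1.69 × 10^-2 × (62.8/432.8) = 2.452 × 10^-3 M
[S^2-] = 3.00 × 10^-3 × (370/432.8) = 2.565 x 10^-3 M
Ag2S(s) <=> 2 Ag^+ + S^2-, so Q = [Ag^+]^2[S^2-]
Q = (2.452 × 10^-3)^2(2.565 × 10^-3) = 1.54 × 10^-8
Q > Ksp, so Ag2S will precipitate.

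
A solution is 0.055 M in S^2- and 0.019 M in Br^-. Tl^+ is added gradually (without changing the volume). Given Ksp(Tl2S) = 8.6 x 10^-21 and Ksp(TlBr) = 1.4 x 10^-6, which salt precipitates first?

Each salt begins to precipitate when Q = Ksp, i.e. when [Tl^+] reaches its threshold.
For Tl2S: 8.6 x 10^-21 = 0.055 × [Tl^+]^2  ⇒  [Tl^+] = 4.0 × 10^-10 M.
For TlBr: 1.4 x 10^-6 = 0.019 × [Tl^+]  ⇒  [Tl^+] = 7.4 x 10^-5 M.
The salt with the lower threshold [Tl^+] precipitates first: Tl2S.

Tl2S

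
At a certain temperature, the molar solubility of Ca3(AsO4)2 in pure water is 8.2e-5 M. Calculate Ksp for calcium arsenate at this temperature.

Ca3(AsO4)2(s) ⇌ 3 Ca^2+ + 2 AsO4^3-
For each mole of Ca3(AsO4)2 that dissolves: [Ca^2+] = 3s, [AsO4^3-] = 2s.
Ksp = [Ca^2+]^3[AsO4^3-]^2
So Ksp = (3s)^3 × (2s)^2 = 108s^5
With s = 8.2 × 10^-5: Ksp = 4.0 x 10^-19

Ksp = 4.0 × 10^-19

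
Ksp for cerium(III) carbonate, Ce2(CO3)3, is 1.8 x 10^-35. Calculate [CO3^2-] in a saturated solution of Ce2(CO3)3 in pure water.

Ce2(CO3)3(s) ⇌ 2 Ce^3+(aq) + 3 CO3^2-(aq)
Ksp = [Ce^3+]^2[CO3^2-]^3
If s mol/L of Ce2(CO3)3 dissolves, [Ce^3+] = 2s and [CO3^2-] = 3s.
Substituting: Ksp = (2s)^2(3s)^3 = 108s^5
s^5 = 1.8 x 10^-35 / 108, so s = 4.41 × 10^-8 M
[CO3^2-] = 3s = 1.3 × 10^-7 M

1.3 × 10^-7 M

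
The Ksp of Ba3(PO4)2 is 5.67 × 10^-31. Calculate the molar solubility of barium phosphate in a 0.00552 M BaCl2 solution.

Ba3(PO4)2(s) ⇌ 3 Ba^2+(aq) + 2 PO4^3-(aq)
Ksp = [Ba^2+]^3[PO4^3-]^2
Let s = moles of Ba3(PO4)2 that dissolve per litre. [Ba^2+] = 0.00552 + 3s ≈ 0.00552, [PO4^3-] = 2s (Ksp is small, so little additional dissolves).
Ksp ≈ (0.00552)^3 × (2s)^2
s = 9.18 x 10^-13 M
Check: 3s = 2.8 x 10^-12 ≪ 0.00552, so the approximation is valid.

s ≈ 9.18e-13 M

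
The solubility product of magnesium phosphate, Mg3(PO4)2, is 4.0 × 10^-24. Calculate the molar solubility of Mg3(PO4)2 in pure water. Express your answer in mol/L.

8.2e-6 M

Mg3(PO4)2(s) ⇌ 3 Mg^2+(aq) + 2 PO4^3-(aq)
Ksp = [Mg^2+]^3[PO4^3-]^2
For each mole of Mg3(PO4)2 that dissolves: [Mg^2+] = 3s, [PO4^3-] = 2s.
Ksp = (3s)^3(2s)^2 = 108s^5
s^5 = 4.0 × 10^-24 / 108, so s = 8.2 × 10^-6 M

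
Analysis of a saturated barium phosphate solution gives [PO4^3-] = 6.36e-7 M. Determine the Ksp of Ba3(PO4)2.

Ba3(PO4)2(s) ⇌ 3 Ba^2+(aq) + 2 PO4^3-(aq)
Stoichiometry gives [Ba^2+] = (3/2)[PO4^3-] = 9.540 × 10^-7 M.
Ksp = [Ba^2+]^3[PO4^3-]^2
Ksp = (9.540 x 10^-7)^3 × (6.36 × 10^-7)^2 = 3.51 × 10^-31

3.51e-31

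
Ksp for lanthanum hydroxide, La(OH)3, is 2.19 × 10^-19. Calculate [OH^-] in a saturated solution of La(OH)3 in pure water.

La(OH)3(s) ⇌ La^3+(aq) + 3 OH^-(aq)
Ksp = [La^3+][OH^-]^3
With molar solubility s: [La^3+] = s, [OH^-] = 3s.
Ksp = s(3s)^3 = 27s^4
s = (2.19 × 10^-19 / 27)^(1/4) = 9.490 × 10^-6 M
[OH^-] = 3s = 2.85 x 10^-5 M

2.85e-5 M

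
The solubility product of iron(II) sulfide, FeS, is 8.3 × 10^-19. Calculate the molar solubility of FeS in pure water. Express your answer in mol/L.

FeS(s) <=> Fe^2+(aq) + S^2-(aq)
Ksp = [Fe^2+][S^2-]
With molar solubility s: [Fe^2+] = s, [S^2-] = s.
Ksp = (s)(s) = s^2
s = √(8.3 × 10^-19) = 9.1 × 10^-10 M

9.1 x 10^-10 M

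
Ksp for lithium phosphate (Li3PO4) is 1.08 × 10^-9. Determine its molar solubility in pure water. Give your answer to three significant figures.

Li3PO4(s) <=> 3 Li^+ + PO4^3-
Ksp = [Li^+]^3[PO4^3-]
For each mole of Li3PO4 that dissolves: [Li^+] = 3s, [PO4^3-] = s.
Substituting: Ksp = (3s)^3s = 27s^4
s = (1.08 × 10^-9 / 27)^(1/4) = 2.51 x 10^-3 M

s = 2.51 x 10^-3 M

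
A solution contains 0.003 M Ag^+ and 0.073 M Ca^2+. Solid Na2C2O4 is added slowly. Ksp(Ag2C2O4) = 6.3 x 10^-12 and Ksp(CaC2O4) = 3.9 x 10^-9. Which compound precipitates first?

Each salt begins to precipitate when Q = Ksp, i.e. when [C2O4^2-] reaches its threshold.
For Ag2C2O4: 6.3 x 10^-12 = (0.003)^2 × [C2O4^2-]  ⇒  [C2O4^2-] = 7.0 × 10^-7 M.
For CaC2O4: 3.9 x 10^-9 = 0.073 × [C2O4^2-]  ⇒  [C2O4^2-] = 5.3 × 10^-8 M.
The salt with the lower threshold [C2O4^2-] precipitates first: CaC2O4.

CaC2O4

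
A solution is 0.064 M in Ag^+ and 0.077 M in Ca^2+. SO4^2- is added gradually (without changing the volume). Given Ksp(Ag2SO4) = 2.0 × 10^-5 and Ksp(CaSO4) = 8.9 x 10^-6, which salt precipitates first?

Precipitation of each salt starts when its ion product equals its Ksp.
For Ag2SO4: 2.0 × 10^-5 = (0.064)^2 × [SO4^2-]  ⇒  [SO4^2-] = 4.9 x 10^-3 M.
For CaSO4: 8.9 x 10^-6 = 0.077 × [SO4^2-]  ⇒  [SO4^2-] = 1.2 × 10^-4 M.
The salt with the lower threshold [SO4^2-] precipitates first: CaSO4.

CaSO4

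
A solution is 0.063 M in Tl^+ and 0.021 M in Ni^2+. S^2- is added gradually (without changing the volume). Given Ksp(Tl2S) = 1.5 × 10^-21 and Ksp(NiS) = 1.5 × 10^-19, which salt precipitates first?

Tl2S

Each salt begins to precipitate when Q = Ksp, i.e. when [S^2-] reaches its threshold.
For Tl2S: 1.5 × 10^-21 = (0.063)^2 × [S^2-]  ⇒  [S^2-] = 3.8 × 10^-19 M.
For NiS: 1.5 × 10^-19 = 0.021 × [S^2-]  ⇒  [S^2-] = 7.1 × 10^-18 M.
The salt with the lower threshold [S^2-] precipitates first: Tl2S.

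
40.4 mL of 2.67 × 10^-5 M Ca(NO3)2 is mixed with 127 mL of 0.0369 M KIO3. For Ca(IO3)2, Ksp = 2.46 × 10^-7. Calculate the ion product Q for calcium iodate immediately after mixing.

Total volume = 40.4 + 127 = 167.4 mL.
[Ca^2+] = 2.67 x 10^-5 × (40.4/167.4) = 6.444 × 10^-6 M
[IO3^-] = 3.69 × 10^-2 × (127/167.4) = 2.799 × 10^-2 M
Ca(IO3)2(s) <=> Ca^2+(aq) + 2 IO3^-(aq), so Q = [Ca^2+][IO3^-]^2
Q = (6.444 x 10^-6)(2.799 × 10^-2)^2 = 5.05 × 10^-9
Q < Ksp, so no precipitate of Ca(IO3)2 forms.

Q ≈ 5.05e-9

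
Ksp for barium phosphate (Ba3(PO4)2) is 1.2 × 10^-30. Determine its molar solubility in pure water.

s = 4.1 × 10^-7 M

Ba3(PO4)2(s) ⇌ 3 Ba^2+ + 2 PO4^3-
Ksp = [Ba^2+]^3[PO4^3-]^2
With molar solubility s: [Ba^2+] = 3s, [PO4^3-] = 2s.
Substituting: Ksp = (3s)^3(2s)^2 = 108s^5
Solving, s = (1.2 × 10^-30/108)^(1/5) = 4.1 x 10^-7 M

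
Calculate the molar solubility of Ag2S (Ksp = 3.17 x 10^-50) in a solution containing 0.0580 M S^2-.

s = 3.70e-25 M

Ag2S(s) <=> 2 Ag^+(aq) + S^2-(aq)
Ksp = [Ag^+]^2[S^2-]
Let s = moles of Ag2S that dissolve per litre. [Ag^+] = 2s, [S^2-] = 0.0580 + s ≈ 0.0580 (Ksp is small, so little additional dissolves).
Ksp ≈ (2s)^2 × 0.0580
s = 3.70 × 10^-25 M
Check: s = 3.7 × 10^-25 ≪ 0.0580, so the approximation is valid.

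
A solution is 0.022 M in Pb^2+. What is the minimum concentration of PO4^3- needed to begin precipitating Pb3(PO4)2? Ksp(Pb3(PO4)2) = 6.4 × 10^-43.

Pb3(PO4)2(s) ⇌ 3 Pb^2+ + 2 PO4^3-
Ksp = [Pb^2+]^3[PO4^3-]^2
Precipitation begins when Q = Ksp. With [Pb^2+] = 0.022 M:
6.4 × 10^-43 = (0.022)^3 × [PO4^3-]^2
[PO4^3-] = (6.4 × 10^-43 / 1.06 x 10^-5)^(1/2) = 2.5 × 10^-19 M

[PO4^3-] = 2.5 x 10^-19 M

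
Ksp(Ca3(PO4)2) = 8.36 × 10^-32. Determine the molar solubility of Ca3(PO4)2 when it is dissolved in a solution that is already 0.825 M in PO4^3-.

1.66 x 10^-11 M

Ca3(PO4)2(s) ⇌ 3 Ca^2+(aq) + 2 PO4^3-(aq)
Ksp = [Ca^2+]^3[PO4^3-]^2
Let s be the molar solubility in this solution. [Ca^2+] = 3s, [PO4^3-] = 0.825 + 2s ≈ 0.825 (Ksp is small, so little additional dissolves).
Ksp ≈ (3s)^3 × (0.825)^2
s = 1.66 x 10^-11 M
Check: 2s = 3.3 × 10^-11 ≪ 0.825, so the approximation is valid.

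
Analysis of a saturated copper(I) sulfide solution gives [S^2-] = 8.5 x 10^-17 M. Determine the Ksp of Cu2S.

Ksp ≈ 2.5 × 10^-48

Cu2S(s) ⇌ 2 Cu^+(aq) + S^2-(aq)
Stoichiometry gives [Cu^+] = (2/1)[S^2-] = 1.70 × 10^-16 M.
Ksp = [Cu^+]^2[S^2-]
Ksp = (1.70 x 10^-16)^2 × 8.5 × 10^-17 = 2.5 × 10^-48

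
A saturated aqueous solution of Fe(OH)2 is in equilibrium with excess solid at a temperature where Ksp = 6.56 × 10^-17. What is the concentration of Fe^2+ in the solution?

Fe(OH)2(s) ⇌ Fe^2+ + 2 OH^-
Ksp = [Fe^2+][OH^-]^2
If s mol/L of Fe(OH)2 dissolves, [Fe^2+] = s and [OH^-] = 2s.
So Ksp = s × (2s)^2 = 4s^3
Solving, s = (6.56 × 10^-17/4)^(1/3) = 2.541 × 10^-6 M
[Fe^2+] = s = 2.54 × 10^-6 M

2.54 × 10^-6 M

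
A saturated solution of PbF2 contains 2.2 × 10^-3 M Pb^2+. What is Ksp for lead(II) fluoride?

PbF2(s) <=> Pb^2+(aq) + 2 F^-(aq)
Stoichiometry gives [F^-] = (2/1)[Pb^2+] = 4.40 x 10^-3 M.
Ksp = [Pb^2+][F^-]^2
Ksp = 2.2 × 10^-3 × (4.40 × 10^-3)^2 = 4.3 × 10^-8

Ksp = 4.3e-8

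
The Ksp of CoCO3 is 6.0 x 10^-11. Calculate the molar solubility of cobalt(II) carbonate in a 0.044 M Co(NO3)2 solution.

s ≈ 1.4 × 10^-9 M

CoCO3(s) ⇌ Co^2+(aq) + CO3^2-(aq)
Ksp = [Co^2+][CO3^2-]
Let s be the molar solubility in this solution. [Co^2+] = 0.044 + s ≈ 0.044, [CO3^2-] = s (common-ion effect: Co^2+ is already 0.044 M).
Ksp ≈ 0.044 × s
s = 1.4 x 10^-9 M
Check: s = 1.4 × 10^-9 ≪ 0.044, so the approximation is valid.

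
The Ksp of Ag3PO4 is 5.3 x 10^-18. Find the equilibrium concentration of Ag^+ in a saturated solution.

Ag3PO4(s) <=> 3 Ag^+(aq) + PO4^3-(aq)
Ksp = [Ag^+]^3[PO4^3-]
For each mole of Ag3PO4 that dissolves: [Ag^+] = 3s, [PO4^3-] = s.
So Ksp = (3s)^3 × s = 27s^4
s = (5.3 x 10^-18 / 27)^(1/4) = 2.10 x 10^-5 M
[Ag^+] = 3s = 6.3 x 10^-5 M

[Ag^+] ≈ 6.3 × 10^-5 M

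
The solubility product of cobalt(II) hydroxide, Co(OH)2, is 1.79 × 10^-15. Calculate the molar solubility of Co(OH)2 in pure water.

7.65 × 10^-6 M

Co(OH)2(s) <=> Co^2+ + 2 OH^-
Ksp = [Co^2+][OH^-]^2
Let s = molar solubility. Then [Co^2+] = s and [OH^-] = 2s.
So Ksp = s × (2s)^2 = 4s^3
s = (1.79 × 10^-15 / 4)^(1/3) = 7.65 × 10^-6 M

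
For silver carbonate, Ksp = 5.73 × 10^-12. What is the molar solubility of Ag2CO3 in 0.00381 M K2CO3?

s = 1.94 × 10^-5 M

Ag2CO3(s) ⇌ 2 Ag^+ + CO3^2-
Ksp = [Ag^+]^2[CO3^2-]
Let s = moles of Ag2CO3 that dissolve per litre. [Ag^+] = 2s, [CO3^2-] = 0.00381 + s ≈ 0.00381 (common-ion effect: CO3^2- is already 0.00381 M).
Ksp ≈ (2s)^2 × 0.00381
s = 1.94 × 10^-5 M
Check: s = 1.9 × 10^-5 ≪ 0.00381, so the approximation is valid.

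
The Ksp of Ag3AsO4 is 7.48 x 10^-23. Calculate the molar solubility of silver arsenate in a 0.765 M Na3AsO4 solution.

1.54 x 10^-8 M

Ag3AsO4(s) ⇌ 3 Ag^+ + AsO4^3-
Ksp = [Ag^+]^3[AsO4^3-]
If s mol/L dissolves here, [Ag^+] = 3s, [AsO4^3-] = 0.765 + s ≈ 0.765 (since AsO4^3- from Na3AsO4 dominates).
Ksp ≈ (3s)^3 × 0.765
s = 1.54 × 10^-8 M
Check: s = 1.5 × 10^-8 ≪ 0.765, so the approximation is valid.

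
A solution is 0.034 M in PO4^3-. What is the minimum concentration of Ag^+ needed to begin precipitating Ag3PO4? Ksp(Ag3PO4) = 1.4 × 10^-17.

7.4e-6 M

Ag3PO4(s) ⇌ 3 Ag^+ + PO4^3-
Ksp = [Ag^+]^3[PO4^3-]
Precipitation begins when Q = Ksp. With [PO4^3-] = 0.034 M:
1.4 × 10^-17 = (0.034) × [Ag^+]^3
[Ag^+] = (1.4 × 10^-17 / 3.4 × 10^-2)^(1/3) = 7.4 × 10^-6 M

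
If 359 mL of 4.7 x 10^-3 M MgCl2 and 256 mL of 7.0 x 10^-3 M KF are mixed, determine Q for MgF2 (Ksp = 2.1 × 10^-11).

Total volume = 359 + 256 = 615 mL.
[Mg^2+] = 4.7 × 10^-3 × (359/615) = 2.74 × 10^-3 M
[F^-] = 7.0 × 10^-3 × (256/615) = 2.91 x 10^-3 M
MgF2(s) ⇌ Mg^2+(aq) + 2 F^-(aq), so Q = [Mg^2+][F^-]^2
Q = (2.74 x 10^-3)(2.91 × 10^-3)^2 = 2.3 x 10^-8
Q > Ksp, so MgF2 will precipitate.

2.3 × 10^-8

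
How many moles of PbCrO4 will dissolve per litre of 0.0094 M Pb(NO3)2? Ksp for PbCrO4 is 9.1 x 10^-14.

PbCrO4(s) <=> Pb^2+ + CrO4^2-
Ksp = [Pb^2+][CrO4^2-]
If s mol/L dissolves here, [Pb^2+] = 0.0094 + s ≈ 0.0094, [CrO4^2-] = s (Ksp is small, so little additional dissolves).
Ksp ≈ 0.0094 × s
s = 9.7 × 10^-12 M
Check: s = 9.7 × 10^-12 ≪ 0.0094, so the approximation is valid.

9.7 × 10^-12 M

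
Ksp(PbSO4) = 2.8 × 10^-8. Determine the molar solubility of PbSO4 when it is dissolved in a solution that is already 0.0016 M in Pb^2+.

s = 1.8 × 10^-5 M

PbSO4(s) <=> Pb^2+(aq) + SO4^2-(aq)
Ksp = [Pb^2+][SO4^2-]
Let s = moles of PbSO4 that dissolve per litre. [Pb^2+] = 0.0016 + s ≈ 0.0016, [SO4^2-] = s (Ksp is small, so little additional dissolves).
Ksp ≈ 0.0016 × s
s = 1.8 × 10^-5 M
Check: s = 1.8 × 10^-5 ≪ 0.0016, so the approximation is valid.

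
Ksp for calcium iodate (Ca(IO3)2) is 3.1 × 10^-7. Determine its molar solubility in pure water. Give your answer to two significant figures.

4.3 × 10^-3 M

Ca(IO3)2(s) <=> Ca^2+ + 2 IO3^-
Ksp = [Ca^2+][IO3^-]^2
Let s = molar solubility. Then [Ca^2+] = s and [IO3^-] = 2s.
Ksp = s(2s)^2 = 4s^3
Solving, s = (3.1 × 10^-7/4)^(1/3) = 4.3 × 10^-3 M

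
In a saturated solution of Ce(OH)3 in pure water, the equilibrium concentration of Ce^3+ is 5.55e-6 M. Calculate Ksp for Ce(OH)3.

2.56 x 10^-20

Ce(OH)3(s) ⇌ Ce^3+ + 3 OH^-
Stoichiometry gives [OH^-] = (3/1)[Ce^3+] = 1.665 × 10^-5 M.
Ksp = [Ce^3+][OH^-]^3
Ksp = 5.55 × 10^-6 × (1.665 × 10^-5)^3 = 2.56 x 10^-20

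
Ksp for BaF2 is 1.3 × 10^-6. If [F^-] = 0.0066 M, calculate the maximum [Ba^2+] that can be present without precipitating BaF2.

[Ba^2+] = 0.030 M

BaF2(s) <=> Ba^2+(aq) + 2 F^-(aq)
Ksp = [Ba^2+][F^-]^2
Precipitation begins when Q = Ksp. With [F^-] = 0.0066 M:
1.3 × 10^-6 = (0.0066)^2 × [Ba^2+]
[Ba^2+] = (1.3 × 10^-6 / 4.36 × 10^-5) = 3.0 × 10^-2 M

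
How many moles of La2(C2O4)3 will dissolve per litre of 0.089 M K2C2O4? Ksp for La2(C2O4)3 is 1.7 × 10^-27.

7.8 × 10^-13 M

La2(C2O4)3(s) ⇌ 2 La^3+(aq) + 3 C2O4^2-(aq)
Ksp = [La^3+]^2[C2O4^2-]^3
If s mol/L dissolves here, [La^3+] = 2s, [C2O4^2-] = 0.089 + 3s ≈ 0.089 (Ksp is small, so little additional dissolves).
Ksp ≈ (2s)^2 × (0.089)^3
s = 7.8 × 10^-13 M
Check: 3s = 2.3 × 10^-12 ≪ 0.089, so the approximation is valid.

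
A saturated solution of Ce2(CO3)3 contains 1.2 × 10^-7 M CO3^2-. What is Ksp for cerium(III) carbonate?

Ce2(CO3)3(s) ⇌ 2 Ce^3+ + 3 CO3^2-
Stoichiometry gives [Ce^3+] = (2/3)[CO3^2-] = 8.00 x 10^-8 M.
Ksp = [Ce^3+]^2[CO3^2-]^3
Ksp = (8.00 x 10^-8)^2 × (1.2 x 10^-7)^3 = 1.1 x 10^-35

1.1 × 10^-35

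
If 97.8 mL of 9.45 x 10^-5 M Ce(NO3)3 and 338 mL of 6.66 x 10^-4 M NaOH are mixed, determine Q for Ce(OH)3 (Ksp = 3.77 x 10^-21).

2.92 x 10^-15

Total volume = 97.8 + 338 = 435.8 mL.
[Ce^3+] = 9.45 × 10^-5 × (97.8/435.8) = 2.121 × 10^-5 M
[OH^-] = 6.66 x 10^-4 × (338/435.8) = 5.165 x 10^-4 M
Ce(OH)3(s) ⇌ Ce^3+(aq) + 3 OH^-(aq), so Q = [Ce^3+][OH^-]^3
Q = (2.121 × 10^-5)(5.165 × 10^-4)^3 = 2.92 × 10^-15
Q > Ksp, so Ce(OH)3 will precipitate.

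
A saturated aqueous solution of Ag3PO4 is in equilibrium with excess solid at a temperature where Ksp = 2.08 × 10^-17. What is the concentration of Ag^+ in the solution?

[Ag^+] = 8.89e-5 M

Ag3PO4(s) ⇌ 3 Ag^+(aq) + PO4^3-(aq)
Ksp = [Ag^+]^3[PO4^3-]
For each mole of Ag3PO4 that dissolves: [Ag^+] = 3s, [PO4^3-] = s.
Substituting: Ksp = (3s)^3s = 27s^4
Solving, s = (2.08 × 10^-17/27)^(1/4) = 2.963 × 10^-5 M
[Ag^+] = 3s = 8.89 x 10^-5 M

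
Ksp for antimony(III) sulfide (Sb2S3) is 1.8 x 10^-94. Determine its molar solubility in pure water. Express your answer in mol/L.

Sb2S3(s) <=> 2 Sb^3+(aq) + 3 S^2-(aq)
Ksp = [Sb^3+]^2[S^2-]^3
With molar solubility s: [Sb^3+] = 2s, [S^2-] = 3s.
Ksp = (2s)^2(3s)^3 = 108s^5
s^5 = 1.8 x 10^-94 / 108, so s = 7.0 × 10^-20 M

s ≈ 7.0 x 10^-20 M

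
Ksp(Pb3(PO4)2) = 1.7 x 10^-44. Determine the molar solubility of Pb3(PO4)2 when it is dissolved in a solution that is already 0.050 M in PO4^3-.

s = 6.3 × 10^-15 M

Pb3(PO4)2(s) ⇌ 3 Pb^2+(aq) + 2 PO4^3-(aq)
Ksp = [Pb^2+]^3[PO4^3-]^2
Let s be the molar solubility in this solution. [Pb^2+] = 3s, [PO4^3-] = 0.050 + 2s ≈ 0.050 (Ksp is small, so little additional dissolves).
Ksp ≈ (3s)^3 × (0.050)^2
s = 6.3 x 10^-15 M
Check: 2s = 1.3 × 10^-14 ≪ 0.050, so the approximation is valid.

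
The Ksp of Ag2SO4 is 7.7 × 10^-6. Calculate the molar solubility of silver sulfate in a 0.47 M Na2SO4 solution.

s = 2.0 × 10^-3 M

Ag2SO4(s) <=> 2 Ag^+ + SO4^2-
Ksp = [Ag^+]^2[SO4^2-]
Let s be the molar solubility in this solution. [Ag^+] = 2s, [SO4^2-] = 0.47 + s ≈ 0.47 (since SO4^2- from Na2SO4 dominates).
Ksp ≈ (2s)^2 × 0.47
s = 2.0 × 10^-3 M
Check: s = 2.0 × 10^-3 ≪ 0.47, so the approximation is valid.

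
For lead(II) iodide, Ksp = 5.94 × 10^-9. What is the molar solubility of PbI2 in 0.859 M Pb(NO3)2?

s ≈ 4.16 x 10^-5 M

PbI2(s) ⇌ Pb^2+ + 2 I^-
Ksp = [Pb^2+][I^-]^2
If s mol/L dissolves here, [Pb^2+] = 0.859 + s ≈ 0.859, [I^-] = 2s (common-ion effect: Pb^2+ is already 0.859 M).
Ksp ≈ 0.859 × (2s)^2
s = 4.16 × 10^-5 M
Check: s = 4.2 × 10^-5 ≪ 0.859, so the approximation is valid.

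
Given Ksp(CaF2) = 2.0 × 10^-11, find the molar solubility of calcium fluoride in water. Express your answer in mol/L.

CaF2(s) <=> Ca^2+ + 2 F^-
Ksp = [Ca^2+][F^-]^2
If s mol/L of CaF2 dissolves, [Ca^2+] = s and [F^-] = 2s.
Ksp = s(2s)^2 = 4s^3
s = (2.0 × 10^-11 / 4)^(1/3) = 1.7 × 10^-4 M

1.7 × 10^-4 M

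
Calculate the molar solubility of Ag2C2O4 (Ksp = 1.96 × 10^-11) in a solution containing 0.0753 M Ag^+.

3.46e-9 M

Ag2C2O4(s) ⇌ 2 Ag^+(aq) + C2O4^2-(aq)
Ksp = [Ag^+]^2[C2O4^2-]
If s mol/L dissolves here, [Ag^+] = 0.0753 + 2s ≈ 0.0753, [C2O4^2-] = s (since the Ag^+ already present dominates).
Ksp ≈ (0.0753)^2 × s
s = 3.46 × 10^-9 M
Check: 2s = 6.9 x 10^-9 ≪ 0.0753, so the approximation is valid.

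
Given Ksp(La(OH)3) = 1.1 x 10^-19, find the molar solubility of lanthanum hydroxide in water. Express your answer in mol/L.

8.0 x 10^-6 M

La(OH)3(s) ⇌ La^3+ + 3 OH^-
Ksp = [La^3+][OH^-]^3
With molar solubility s: [La^3+] = s, [OH^-] = 3s.
Substituting: Ksp = s(3s)^3 = 27s^4
s^4 = 1.1 x 10^-19 / 27, so s = 8.0 × 10^-6 M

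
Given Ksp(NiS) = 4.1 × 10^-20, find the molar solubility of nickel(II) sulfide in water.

NiS(s) ⇌ Ni^2+(aq) + S^2-(aq)
Ksp = [Ni^2+][S^2-]
Let s = molar solubility. Then [Ni^2+] = s and [S^2-] = s.
Ksp = s × s = s^2
s = (4.1 × 10^-20)^(1/2) = 2.0 x 10^-10 M

s = 2.0e-10 M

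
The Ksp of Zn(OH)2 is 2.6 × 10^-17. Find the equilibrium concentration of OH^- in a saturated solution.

[OH^-] ≈ 3.7 x 10^-6 M

Zn(OH)2(s) <=> Zn^2+(aq) + 2 OH^-(aq)
Ksp = [Zn^2+][OH^-]^2
With molar solubility s: [Zn^2+] = s, [OH^-] = 2s.
Substituting: Ksp = s(2s)^2 = 4s^3
s = (2.6 × 10^-17 / 4)^(1/3) = 1.87 × 10^-6 M
[OH^-] = 2s = 3.7 x 10^-6 M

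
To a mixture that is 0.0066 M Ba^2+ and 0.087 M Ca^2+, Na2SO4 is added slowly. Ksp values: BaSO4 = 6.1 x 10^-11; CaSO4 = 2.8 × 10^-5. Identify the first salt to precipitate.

BaSO4

Precipitation of each salt starts when its ion product equals its Ksp.
For BaSO4: 6.1 x 10^-11 = 0.0066 × [SO4^2-]  ⇒  [SO4^2-] = 9.2 x 10^-9 M.
For CaSO4: 2.8 × 10^-5 = 0.087 × [SO4^2-]  ⇒  [SO4^2-] = 3.2 × 10^-4 M.
The salt with the lower threshold [SO4^2-] precipitates first: BaSO4.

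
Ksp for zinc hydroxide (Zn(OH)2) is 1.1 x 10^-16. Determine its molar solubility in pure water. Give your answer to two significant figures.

s ≈ 3.0 x 10^-6 M

Zn(OH)2(s) <=> Zn^2+ + 2 OH^-
Ksp = [Zn^2+][OH^-]^2
If s mol/L of Zn(OH)2 dissolves, [Zn^2+] = s and [OH^-] = 2s.
So Ksp = s × (2s)^2 = 4s^3
s = (1.1 x 10^-16 / 4)^(1/3) = 3.0 × 10^-6 M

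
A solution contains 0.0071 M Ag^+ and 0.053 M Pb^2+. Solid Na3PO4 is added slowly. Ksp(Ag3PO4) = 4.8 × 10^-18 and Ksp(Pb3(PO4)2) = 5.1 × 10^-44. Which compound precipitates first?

Precipitation of each salt starts when its ion product equals its Ksp.
For Ag3PO4: 4.8 × 10^-18 = (0.0071)^3 × [PO4^3-]  ⇒  [PO4^3-] = 1.3 × 10^-11 M.
For Pb3(PO4)2: 5.1 × 10^-44 = (0.053)^3 × [PO4^3-]^2  ⇒  [PO4^3-] = 1.9 × 10^-20 M.
The salt with the lower threshold [PO4^3-] precipitates first: Pb3(PO4)2.

Pb3(PO4)2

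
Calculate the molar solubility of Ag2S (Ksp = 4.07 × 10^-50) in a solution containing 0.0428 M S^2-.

s = 4.88e-25 M

Ag2S(s) ⇌ 2 Ag^+ + S^2-
Ksp = [Ag^+]^2[S^2-]
Let s be the molar solubility in this solution. [Ag^+] = 2s, [S^2-] = 0.0428 + s ≈ 0.0428 (Ksp is small, so little additional dissolves).
Ksp ≈ (2s)^2 × 0.0428
s = 4.88 × 10^-25 M
Check: s = 4.9 × 10^-25 ≪ 0.0428, so the approximation is valid.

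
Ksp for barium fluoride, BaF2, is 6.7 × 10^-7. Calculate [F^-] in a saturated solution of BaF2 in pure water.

BaF2(s) ⇌ Ba^2+ + 2 F^-
Ksp = [Ba^2+][F^-]^2
If s mol/L of BaF2 dissolves, [Ba^2+] = s and [F^-] = 2s.
Ksp = s(2s)^2 = 4s^3
Solving, s = (6.7 × 10^-7/4)^(1/3) = 5.51 x 10^-3 M
[F^-] = 2s = 1.1 × 10^-2 M

0.011 M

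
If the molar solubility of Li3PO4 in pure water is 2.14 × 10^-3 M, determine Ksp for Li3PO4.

Ksp = 5.66e-10

Li3PO4(s) ⇌ 3 Li^+(aq) + PO4^3-(aq)
Let s = molar solubility. Then [Li^+] = 3s and [PO4^3-] = s.
Ksp = [Li^+]^3[PO4^3-]
Ksp = (3s)^3s = 27s^4
Ksp = 27 × (2.14 × 10^-3)^4 = 5.66 × 10^-10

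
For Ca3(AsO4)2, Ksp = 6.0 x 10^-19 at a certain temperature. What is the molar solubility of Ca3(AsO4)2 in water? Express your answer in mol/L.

Ca3(AsO4)2(s) ⇌ 3 Ca^2+ + 2 AsO4^3-
Ksp = [Ca^2+]^3[AsO4^3-]^2
For each mole of Ca3(AsO4)2 that dissolves: [Ca^2+] = 3s, [AsO4^3-] = 2s.
Substituting: Ksp = (3s)^3(2s)^2 = 108s^5
s^5 = 6.0 x 10^-19 / 108, so s = 8.9 × 10^-5 M

8.9e-5 M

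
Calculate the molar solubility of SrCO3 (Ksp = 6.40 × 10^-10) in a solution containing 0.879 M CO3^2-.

SrCO3(s) ⇌ Sr^2+(aq) + CO3^2-(aq)
Ksp = [Sr^2+][CO3^2-]
Let s = moles of SrCO3 that dissolve per litre. [Sr^2+] = s, [CO3^2-] = 0.879 + s ≈ 0.879 (common-ion effect: CO3^2- is already 0.879 M).
Ksp ≈ s × 0.879
s = 7.28 x 10^-10 M
Check: s = 7.3 × 10^-10 ≪ 0.879, so the approximation is valid.

s = 7.28 × 10^-10 M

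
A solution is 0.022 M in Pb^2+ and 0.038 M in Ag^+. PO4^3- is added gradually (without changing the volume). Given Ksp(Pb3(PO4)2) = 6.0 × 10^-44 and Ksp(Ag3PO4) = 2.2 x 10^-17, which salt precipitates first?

Pb3(PO4)2

Precipitation of each salt starts when its ion product equals its Ksp.
For Pb3(PO4)2: 6.0 × 10^-44 = (0.022)^3 × [PO4^3-]^2  ⇒  [PO4^3-] = 7.5 × 10^-20 M.
For Ag3PO4: 2.2 x 10^-17 = (0.038)^3 × [PO4^3-]  ⇒  [PO4^3-] = 4.0 × 10^-13 M.
The salt with the lower threshold [PO4^3-] precipitates first: Pb3(PO4)2.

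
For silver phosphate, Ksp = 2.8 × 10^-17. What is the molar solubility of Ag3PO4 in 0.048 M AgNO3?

Ag3PO4(s) ⇌ 3 Ag^+(aq) + PO4^3-(aq)
Ksp = [Ag^+]^3[PO4^3-]
Let s be the molar solubility in this solution. [Ag^+] = 0.048 + 3s ≈ 0.048, [PO4^3-] = s (common-ion effect: Ag^+ is already 0.048 M).
Ksp ≈ (0.048)^3 × s
s = 2.5 × 10^-13 M
Check: 3s = 7.6 × 10^-13 ≪ 0.048, so the approximation is valid.

s = 2.5e-13 M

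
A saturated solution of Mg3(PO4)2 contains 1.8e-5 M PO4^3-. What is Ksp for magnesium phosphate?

Mg3(PO4)2(s) ⇌ 3 Mg^2+(aq) + 2 PO4^3-(aq)
Stoichiometry gives [Mg^2+] = (3/2)[PO4^3-] = 2.70 x 10^-5 M.
Ksp = [Mg^2+]^3[PO4^3-]^2
Ksp = (2.70 × 10^-5)^3 × (1.8 × 10^-5)^2 = 6.4 × 10^-24

Ksp ≈ 6.4e-24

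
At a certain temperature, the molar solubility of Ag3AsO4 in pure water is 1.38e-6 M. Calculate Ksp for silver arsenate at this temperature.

9.79 × 10^-23

Ag3AsO4(s) ⇌ 3 Ag^+ + AsO4^3-
With molar solubility s: [Ag^+] = 3s, [AsO4^3-] = s.
Ksp = [Ag^+]^3[AsO4^3-]
Substituting: Ksp = (3s)^3s = 27s^4
Ksp = 27 × (1.38 × 10^-6)^4 = 9.79 × 10^-23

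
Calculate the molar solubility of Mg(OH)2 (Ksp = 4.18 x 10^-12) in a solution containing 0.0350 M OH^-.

Mg(OH)2(s) ⇌ Mg^2+(aq) + 2 OH^-(aq)
Ksp = [Mg^2+][OH^-]^2
Let s be the molar solubility in this solution. [Mg^2+] = s, [OH^-] = 0.0350 + 2s ≈ 0.0350 (since the OH^- already present dominates).
Ksp ≈ s × (0.0350)^2
s = 3.41 × 10^-9 M
Check: 2s = 6.8 × 10^-9 ≪ 0.0350, so the approximation is valid.

s = 3.41 × 10^-9 M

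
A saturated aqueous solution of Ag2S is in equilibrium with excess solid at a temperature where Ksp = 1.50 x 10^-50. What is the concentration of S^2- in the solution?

[S^2-] = 1.55 x 10^-17 M

Ag2S(s) ⇌ 2 Ag^+ + S^2-
Ksp = [Ag^+]^2[S^2-]
Let s = molar solubility. Then [Ag^+] = 2s and [S^2-] = s.
So Ksp = (2s)^2 × s = 4s^3
s = (1.50 x 10^-50 / 4)^(1/3) = 1.554 × 10^-17 M
[S^2-] = s = 1.55 × 10^-17 M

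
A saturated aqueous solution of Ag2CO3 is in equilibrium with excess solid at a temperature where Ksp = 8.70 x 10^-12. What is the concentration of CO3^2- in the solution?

[CO3^2-] ≈ 1.30e-4 M

Ag2CO3(s) ⇌ 2 Ag^+(aq) + CO3^2-(aq)
Ksp = [Ag^+]^2[CO3^2-]
Let s = molar solubility. Then [Ag^+] = 2s and [CO3^2-] = s.
So Ksp = (2s)^2 × s = 4s^3
Solving, s = (8.70 x 10^-12/4)^(1/3) = 1.296 × 10^-4 M
[CO3^2-] = s = 1.30 x 10^-4 M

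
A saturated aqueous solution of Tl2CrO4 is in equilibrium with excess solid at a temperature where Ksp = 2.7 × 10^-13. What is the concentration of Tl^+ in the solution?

8.1 × 10^-5 M

Tl2CrO4(s) ⇌ 2 Tl^+ + CrO4^2-
Ksp = [Tl^+]^2[CrO4^2-]
With molar solubility s: [Tl^+] = 2s, [CrO4^2-] = s.
Substituting: Ksp = (2s)^2s = 4s^3
Solving, s = (2.7 × 10^-13/4)^(1/3) = 4.07 × 10^-5 M
[Tl^+] = 2s = 8.1 x 10^-5 M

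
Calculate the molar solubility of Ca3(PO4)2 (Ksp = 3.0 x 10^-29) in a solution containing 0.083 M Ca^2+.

1.1 x 10^-13 M

Ca3(PO4)2(s) ⇌ 3 Ca^2+(aq) + 2 PO4^3-(aq)
Ksp = [Ca^2+]^3[PO4^3-]^2
If s mol/L dissolves here, [Ca^2+] = 0.083 + 3s ≈ 0.083, [PO4^3-] = 2s (since the Ca^2+ already present dominates).
Ksp ≈ (0.083)^3 × (2s)^2
s = 1.1 × 10^-13 M
Check: 3s = 3.4 x 10^-13 ≪ 0.083, so the approximation is valid.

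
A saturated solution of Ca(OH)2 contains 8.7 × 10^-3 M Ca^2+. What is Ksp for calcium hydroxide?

Ca(OH)2(s) <=> Ca^2+(aq) + 2 OH^-(aq)
Stoichiometry gives [OH^-] = (2/1)[Ca^2+] = 1.74 × 10^-2 M.
Ksp = [Ca^2+][OH^-]^2
Ksp = 8.7 x 10^-3 × (1.74 x 10^-2)^2 = 2.6 x 10^-6

Ksp ≈ 2.6e-6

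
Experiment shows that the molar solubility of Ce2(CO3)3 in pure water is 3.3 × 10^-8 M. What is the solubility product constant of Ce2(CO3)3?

Ce2(CO3)3(s) <=> 2 Ce^3+(aq) + 3 CO3^2-(aq)
With molar solubility s: [Ce^3+] = 2s, [CO3^2-] = 3s.
Ksp = [Ce^3+]^2[CO3^2-]^3
Substituting: Ksp = (2s)^2(3s)^3 = 108s^5
Ksp = 108 × (3.3 × 10^-8)^5 = 4.2 x 10^-36

Ksp = 4.2 × 10^-36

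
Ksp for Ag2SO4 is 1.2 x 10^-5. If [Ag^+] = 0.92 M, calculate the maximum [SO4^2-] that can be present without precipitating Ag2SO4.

[SO4^2-] = 1.4 x 10^-5 M

Ag2SO4(s) ⇌ 2 Ag^+(aq) + SO4^2-(aq)
Ksp = [Ag^+]^2[SO4^2-]
Precipitation begins when Q = Ksp. With [Ag^+] = 0.92 M:
1.2 x 10^-5 = (0.92)^2 × [SO4^2-]
[SO4^2-] = (1.2 x 10^-5 / 8.46 × 10^-1) = 1.4 x 10^-5 M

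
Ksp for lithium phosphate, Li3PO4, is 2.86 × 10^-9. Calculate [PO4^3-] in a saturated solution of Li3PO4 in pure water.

[PO4^3-] = 3.21 x 10^-3 M

Li3PO4(s) ⇌ 3 Li^+ + PO4^3-
Ksp = [Li^+]^3[PO4^3-]
For each mole of Li3PO4 that dissolves: [Li^+] = 3s, [PO4^3-] = s.
Substituting: Ksp = (3s)^3s = 27s^4
s^4 = 2.86 × 10^-9 / 27, so s = 3.208 × 10^-3 M
[PO4^3-] = s = 3.21 × 10^-3 M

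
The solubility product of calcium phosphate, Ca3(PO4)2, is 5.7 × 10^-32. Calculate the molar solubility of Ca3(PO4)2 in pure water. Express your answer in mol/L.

s ≈ 2.2 x 10^-7 M

Ca3(PO4)2(s) ⇌ 3 Ca^2+ + 2 PO4^3-
Ksp = [Ca^2+]^3[PO4^3-]^2
Let s = molar solubility. Then [Ca^2+] = 3s and [PO4^3-] = 2s.
Ksp = (3s)^3(2s)^2 = 108s^5
s = (5.7 × 10^-32 / 108)^(1/5) = 2.2 × 10^-7 M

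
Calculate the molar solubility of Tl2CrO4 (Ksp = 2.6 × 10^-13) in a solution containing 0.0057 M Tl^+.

Tl2CrO4(s) <=> 2 Tl^+ + CrO4^2-
Ksp = [Tl^+]^2[CrO4^2-]
Let s = moles of Tl2CrO4 that dissolve per litre. [Tl^+] = 0.0057 + 2s ≈ 0.0057, [CrO4^2-] = s (since the Tl^+ already present dominates).
Ksp ≈ (0.0057)^2 × s
s = 8.0 x 10^-9 M
Check: 2s = 1.6 x 10^-8 ≪ 0.0057, so the approximation is valid.

s = 8.0 x 10^-9 M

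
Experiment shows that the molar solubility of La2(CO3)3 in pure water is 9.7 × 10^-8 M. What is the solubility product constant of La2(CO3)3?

La2(CO3)3(s) <=> 2 La^3+ + 3 CO3^2-
If s mol/L of La2(CO3)3 dissolves, [La^3+] = 2s and [CO3^2-] = 3s.
Ksp = [La^3+]^2[CO3^2-]^3
Substituting: Ksp = (2s)^2(3s)^3 = 108s^5
With s = 9.7 x 10^-8: Ksp = 9.3 × 10^-34

Ksp ≈ 9.3e-34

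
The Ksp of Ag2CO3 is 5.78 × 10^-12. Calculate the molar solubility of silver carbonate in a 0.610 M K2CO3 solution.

Ag2CO3(s) <=> 2 Ag^+(aq) + CO3^2-(aq)
Ksp = [Ag^+]^2[CO3^2-]
Let s = moles of Ag2CO3 that dissolve per litre. [Ag^+] = 2s, [CO3^2-] = 0.610 + s ≈ 0.610 (common-ion effect: CO3^2- is already 0.610 M).
Ksp ≈ (2s)^2 × 0.610
s = 1.54 × 10^-6 M
Check: s = 1.5 × 10^-6 ≪ 0.610, so the approximation is valid.

1.54e-6 M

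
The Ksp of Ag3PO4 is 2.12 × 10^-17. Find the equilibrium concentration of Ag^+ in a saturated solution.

Ag3PO4(s) <=> 3 Ag^+ + PO4^3-
Ksp = [Ag^+]^3[PO4^3-]
For each mole of Ag3PO4 that dissolves: [Ag^+] = 3s, [PO4^3-] = s.
So Ksp = (3s)^3 × s = 27s^4
s^4 = 2.12 × 10^-17 / 27, so s = 2.977 x 10^-5 M
[Ag^+] = 3s = 8.93 × 10^-5 M

[Ag^+] = 8.93 × 10^-5 M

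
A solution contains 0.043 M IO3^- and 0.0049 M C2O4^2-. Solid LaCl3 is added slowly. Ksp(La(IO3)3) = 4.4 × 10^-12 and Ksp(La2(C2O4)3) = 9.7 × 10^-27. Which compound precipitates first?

La2(C2O4)3

Precipitation of each salt starts when its ion product equals its Ksp.
For La(IO3)3: 4.4 × 10^-12 = (0.043)^3 × [La^3+]  ⇒  [La^3+] = 5.5 x 10^-8 M.
For La2(C2O4)3: 9.7 × 10^-27 = (0.0049)^3 × [La^3+]^2  ⇒  [La^3+] = 2.9 x 10^-10 M.
The salt with the lower threshold [La^3+] precipitates first: La2(C2O4)3.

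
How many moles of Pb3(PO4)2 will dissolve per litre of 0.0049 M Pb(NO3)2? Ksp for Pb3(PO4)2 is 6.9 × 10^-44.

Pb3(PO4)2(s) ⇌ 3 Pb^2+ + 2 PO4^3-
Ksp = [Pb^2+]^3[PO4^3-]^2
If s mol/L dissolves here, [Pb^2+] = 0.0049 + 3s ≈ 0.0049, [PO4^3-] = 2s (since Pb^2+ from Pb(NO3)2 dominates).
Ksp ≈ (0.0049)^3 × (2s)^2
s = 3.8 × 10^-19 M
Check: 3s = 1.1 x 10^-18 ≪ 0.0049, so the approximation is valid.

s ≈ 3.8 × 10^-19 M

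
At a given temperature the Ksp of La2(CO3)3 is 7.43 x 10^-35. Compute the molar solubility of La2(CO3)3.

s ≈ 5.85 × 10^-8 M

La2(CO3)3(s) ⇌ 2 La^3+ + 3 CO3^2-
Ksp = [La^3+]^2[CO3^2-]^3
Let s = molar solubility. Then [La^3+] = 2s and [CO3^2-] = 3s.
So Ksp = (2s)^2 × (3s)^3 = 108s^5
Solving, s = (7.43 x 10^-35/108)^(1/5) = 5.85 × 10^-8 M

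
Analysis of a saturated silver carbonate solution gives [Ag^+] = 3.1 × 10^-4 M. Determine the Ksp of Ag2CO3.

Ag2CO3(s) ⇌ 2 Ag^+ + CO3^2-
Stoichiometry gives [CO3^2-] = (1/2)[Ag^+] = 1.55 × 10^-4 M.
Ksp = [Ag^+]^2[CO3^2-]
Ksp = (3.1 x 10^-4)^2 × 1.55 x 10^-4 = 1.5 × 10^-11

Ksp = 1.5e-11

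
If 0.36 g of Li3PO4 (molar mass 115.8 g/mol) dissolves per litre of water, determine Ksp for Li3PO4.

2.5 x 10^-9

Molar solubility s = (3.6 x 10^-1 g/L) / (115.8 g/mol) = 3.11 x 10^-3 M.
Li3PO4(s) <=> 3 Li^+(aq) + PO4^3-(aq)
Let s = molar solubility. Then [Li^+] = 3s and [PO4^3-] = s.
Ksp = [Li^+]^3[PO4^3-]
So Ksp = (3s)^3 × s = 27s^4
Ksp = 27 × (3.11 × 10^-3)^4 = 2.5 x 10^-9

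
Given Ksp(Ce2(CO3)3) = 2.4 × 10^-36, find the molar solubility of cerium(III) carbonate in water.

Ce2(CO3)3(s) ⇌ 2 Ce^3+ + 3 CO3^2-
Ksp = [Ce^3+]^2[CO3^2-]^3
For each mole of Ce2(CO3)3 that dissolves: [Ce^3+] = 2s, [CO3^2-] = 3s.
Ksp = (2s)^2(3s)^3 = 108s^5
s = (2.4 × 10^-36 / 108)^(1/5) = 2.9 × 10^-8 M

2.9e-8 M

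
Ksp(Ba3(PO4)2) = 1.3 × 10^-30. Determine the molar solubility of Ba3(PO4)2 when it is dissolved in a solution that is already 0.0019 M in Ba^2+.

Ba3(PO4)2(s) ⇌ 3 Ba^2+(aq) + 2 PO4^3-(aq)
Ksp = [Ba^2+]^3[PO4^3-]^2
Let s be the molar solubility in this solution. [Ba^2+] = 0.0019 + 3s ≈ 0.0019, [PO4^3-] = 2s (since the Ba^2+ already present dominates).
Ksp ≈ (0.0019)^3 × (2s)^2
s = 6.9 × 10^-12 M
Check: 3s = 2.1 × 10^-11 ≪ 0.0019, so the approximation is valid.

s = 6.9 × 10^-12 M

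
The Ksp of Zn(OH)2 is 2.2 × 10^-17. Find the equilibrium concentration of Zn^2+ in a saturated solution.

[Zn^2+] = 1.8e-6 M

Zn(OH)2(s) ⇌ Zn^2+ + 2 OH^-
Ksp = [Zn^2+][OH^-]^2
For each mole of Zn(OH)2 that dissolves: [Zn^2+] = s, [OH^-] = 2s.
So Ksp = s × (2s)^2 = 4s^3
s^3 = 2.2 × 10^-17 / 4, so s = 1.77 x 10^-6 M
[Zn^2+] = s = 1.8 × 10^-6 M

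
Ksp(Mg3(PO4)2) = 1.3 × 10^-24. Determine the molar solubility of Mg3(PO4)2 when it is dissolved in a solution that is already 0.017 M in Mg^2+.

s = 2.6e-10 M

Mg3(PO4)2(s) ⇌ 3 Mg^2+(aq) + 2 PO4^3-(aq)
Ksp = [Mg^2+]^3[PO4^3-]^2
Let s = moles of Mg3(PO4)2 that dissolve per litre. [Mg^2+] = 0.017 + 3s ≈ 0.017, [PO4^3-] = 2s (since the Mg^2+ already present dominates).
Ksp ≈ (0.017)^3 × (2s)^2
s = 2.6 x 10^-10 M
Check: 3s = 7.7 x 10^-10 ≪ 0.017, so the approximation is valid.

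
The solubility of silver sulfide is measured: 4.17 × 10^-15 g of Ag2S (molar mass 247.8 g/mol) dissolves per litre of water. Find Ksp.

1.91e-50

Molar solubility s = (4.17 x 10^-15 g/L) / (247.8 g/mol) = 1.683 × 10^-17 M.
Ag2S(s) <=> 2 Ag^+(aq) + S^2-(aq)
For each mole of Ag2S that dissolves: [Ag^+] = 2s, [S^2-] = s.
Ksp = [Ag^+]^2[S^2-]
Ksp = (2s)^2s = 4s^3
Ksp = 4 × (1.683 × 10^-17)^3 = 1.91 × 10^-50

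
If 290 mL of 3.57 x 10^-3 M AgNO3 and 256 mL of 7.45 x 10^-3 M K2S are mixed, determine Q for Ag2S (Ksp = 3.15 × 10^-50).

Q ≈ 1.26e-8

Total volume = 290 + 256 = 546 mL.
[Ag^+] = 3.57 × 10^-3 × (290/546) = 1.896 × 10^-3 M
[S^2-] = 7.45 × 10^-3 × (256/546) = 3.493 × 10^-3 M
Ag2S(s) <=> 2 Ag^+ + S^2-, so Q = [Ag^+]^2[S^2-]
Q = (1.896 x 10^-3)^2(3.493 × 10^-3) = 1.26 × 10^-8
Q > Ksp, so Ag2S will precipitate.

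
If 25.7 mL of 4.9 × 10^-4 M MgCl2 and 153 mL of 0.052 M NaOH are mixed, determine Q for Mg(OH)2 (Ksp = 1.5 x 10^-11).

Q = 1.4e-7

Total volume = 25.7 + 153 = 178.7 mL.
[Mg^2+] = 4.9 x 10^-4 × (25.7/178.7) = 7.05 × 10^-5 M
[OH^-] = 5.2 × 10^-2 × (153/178.7) = 4.45 × 10^-2 M
Mg(OH)2(s) ⇌ Mg^2+ + 2 OH^-, so Q = [Mg^2+][OH^-]^2
Q = (7.05 × 10^-5)(4.45 x 10^-2)^2 = 1.4 × 10^-7
Q > Ksp, so Mg(OH)2 will precipitate.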